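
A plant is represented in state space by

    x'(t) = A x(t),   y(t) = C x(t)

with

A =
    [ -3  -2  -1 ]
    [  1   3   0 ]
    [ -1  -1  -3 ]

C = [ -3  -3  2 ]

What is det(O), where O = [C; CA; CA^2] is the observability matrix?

-111

CA = [[4, -5, -3]]
CA^2 = [[-14, -20, 5]]
Observability matrix O = [C; CA; CA^2] = [[-3, -3, 2], [4, -5, -3], [-14, -20, 5]]
Expanding along the first row, det(O) = (-3)·((-5)·5 - (-3)·(-20)) - (-3)·(4·5 - (-3)·(-14)) + 2·(4·(-20) - (-5)·(-14)) = (-3)·(-85) - (-3)·(-22) + 2·(-150) = -111
Since det(O) ≠ 0, rank(O) = 3 and the system is completely observable.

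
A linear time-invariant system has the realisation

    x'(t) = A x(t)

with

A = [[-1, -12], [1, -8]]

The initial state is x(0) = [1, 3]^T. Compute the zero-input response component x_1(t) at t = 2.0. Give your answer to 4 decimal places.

det(sI - A) = s^2 - (tr A)s + det A, with tr A = (-1) + (-8) = -9 and det A = (-1)·(-8) - (-12)·1 = 8 - (-12) = 20.
So p(s) = det(sI - A) = s^2 + 9s + 20.
Factor s^2 + 9s + 20: two numbers with sum -9 and product 20 are -4 and -5, so s^2 + 9s + 20 = (s + 4)(s + 5).
Hence p(s) = (s + 4) (s + 5), with roots -5, -4.
The eigenvalues -5, -4 are distinct and real, so A is diagonalisable and x(t) = e^{At} x(0) = V diag(e^{λ_i t}) V^{-1} x(0), where the columns of V are the eigenvectors.
λ = -5: A - (-5)I = [[4, -12], [1, -3]]. Row 1 gives 4·v1 + (-12)·v2 = 0, so take v_1 = [3, 1]^T.
λ = -4: A - (-4)I = [[3, -12], [1, -4]]. Row 1 gives 3·v1 + (-12)·v2 = 0, so take v_2 = [-4, -1]^T.
V = [v_1 v_2] = [[3, -4], [1, -1]] has det V = 1, so V^{-1} = adj(V)/det V = [[-1, 4], [-1, 3]].
Modal coordinates z(0) = V^{-1} x(0): (-1)·1 + 4·3 = 11; (-1)·1 + 3·3 = 8; so z(0) = [11, 8]^T.
x_1(t) = Σ_i (v_i)_1 · z_i(0) · e^{λ_i t} (row 1 of V times the modal terms).
x_1(2.0) = 3·11·e^{-5·2.0} + (-4)·8·e^{-4·2.0} = 33·0.000045 + (-32)·0.000335 = -0.0092.

-0.0092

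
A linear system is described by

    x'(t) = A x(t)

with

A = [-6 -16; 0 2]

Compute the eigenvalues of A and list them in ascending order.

-6, 2

det(sI - A) = s^2 - (tr A)s + det A, with tr A = (-6) + 2 = -4 and det A = (-6)·2 - (-16)·0 = -12 - 0 = -12.
So p(s) = det(sI - A) = s^2 + 4s - 12.
Factor s^2 + 4s - 12: two numbers with sum -4 and product -12 are 2 and -6, so s^2 + 4s - 12 = (s - 2)(s + 6).
Hence p(s) = (s - 2) (s + 6), with roots -6, 2.
At least one eigenvalue has non-negative real part, so the system is not asymptotically stable.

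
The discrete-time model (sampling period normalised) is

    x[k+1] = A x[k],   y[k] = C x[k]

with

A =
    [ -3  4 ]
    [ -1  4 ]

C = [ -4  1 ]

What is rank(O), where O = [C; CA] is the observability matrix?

CA = [[11, -12]]
Observability matrix O = [C; CA] = [[-4, 1], [11, -12]]
det(O) = (-4)·(-12) - 1·11 = 48 - 11 = 37 ≠ 0, so rank(O) = 2.
rank(O) = 2 = n, so the pair (A, C) is completely observable.

2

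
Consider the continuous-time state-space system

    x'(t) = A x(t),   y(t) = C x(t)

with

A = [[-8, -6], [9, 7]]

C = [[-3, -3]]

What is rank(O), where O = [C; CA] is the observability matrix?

CA = [[-3, -3]]
Observability matrix O = [C; CA] = [[-3, -3], [-3, -3]]
Every row of O is a scalar multiple of row 1 = [-3, -3] (multipliers 1, 1), so the rows span a one-dimensional space.
O ≠ 0, hence rank(O) = 1.
rank(O) = 1 < n = 2, so the pair (A, C) is not completely observable.

1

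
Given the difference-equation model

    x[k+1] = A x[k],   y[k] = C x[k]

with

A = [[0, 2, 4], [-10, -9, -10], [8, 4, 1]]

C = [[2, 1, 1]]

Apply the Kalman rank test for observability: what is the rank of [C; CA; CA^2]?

1

CA = [[-2, -1, -1]]
CA^2 = [[2, 1, 1]]
Observability matrix O = [C; CA; CA^2] = [[2, 1, 1], [-2, -1, -1], [2, 1, 1]]
Every row of O is a scalar multiple of row 1 = [2, 1, 1] (multipliers 1, -1, 1), so the rows span a one-dimensional space.
O ≠ 0, hence rank(O) = 1.
rank(O) = 1 < n = 3, so the pair (A, C) is not completely observable.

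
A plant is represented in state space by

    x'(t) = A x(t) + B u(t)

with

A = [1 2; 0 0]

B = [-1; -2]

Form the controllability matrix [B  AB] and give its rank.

AB = [[-5], [0]]
Controllability matrix C = [B  AB] = [[-1, -5], [-2, 0]]
det(C) = (-1)·0 - (-5)·(-2) = 0 - 10 = -10 ≠ 0, so rank(C) = 2.
rank(C) = 2 = n, so the pair (A, B) is completely controllable.

2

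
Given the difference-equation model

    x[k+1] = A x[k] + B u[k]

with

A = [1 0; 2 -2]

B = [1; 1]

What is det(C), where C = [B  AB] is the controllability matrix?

-1

AB = [[1], [0]]
Controllability matrix C = [B  AB] = [[1, 1], [1, 0]]
det(C) = 1·0 - 1·1 = 0 - 1 = -1
Since det(C) ≠ 0, rank(C) = 2 and the system is completely controllable.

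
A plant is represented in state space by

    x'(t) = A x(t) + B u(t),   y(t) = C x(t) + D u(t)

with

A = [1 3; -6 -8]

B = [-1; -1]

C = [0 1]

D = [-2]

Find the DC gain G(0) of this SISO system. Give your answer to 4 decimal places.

G(0) = C(-A)^{-1}B + D = -C A^{-1} B + D.
det A = 10, so A^{-1} = (1/10)·adj(A) = [[-4/5, -3/10], [3/5, 1/10]]
A^{-1} B = [11/10, -7/10]^T
C A^{-1} B = -7/10
G(0) = D - C A^{-1} B = -2 - (-7/10) = -13/10 ≈ -1.3000

-1.3000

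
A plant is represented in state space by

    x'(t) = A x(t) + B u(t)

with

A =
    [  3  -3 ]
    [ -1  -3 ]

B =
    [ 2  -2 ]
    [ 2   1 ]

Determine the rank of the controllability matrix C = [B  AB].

AB = [[0, -9], [-8, -1]]
Controllability matrix C = [B  AB] = [[2, -2, 0, -9], [2, 1, -8, -1]]
Take the 2×2 submatrix of C formed by columns 1, 2: [[2, -2], [2, 1]]. Its determinant is 2·1 - (-2)·2 = 2 - (-4) = 6 ≠ 0.
So rank(C) ≥ 2; since C has 2 rows, rank(C) = 2.
rank(C) = 2 = n, so the pair (A, B) is completely controllable.

2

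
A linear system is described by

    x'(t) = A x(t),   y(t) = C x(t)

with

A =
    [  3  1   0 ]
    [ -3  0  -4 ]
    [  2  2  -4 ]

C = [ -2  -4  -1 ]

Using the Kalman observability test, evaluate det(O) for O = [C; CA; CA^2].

CA = [[4, -4, 20]]
CA^2 = [[64, 44, -64]]
Observability matrix O = [C; CA; CA^2] = [[-2, -4, -1], [4, -4, 20], [64, 44, -64]]
Expanding along the first row, det(O) = (-2)·((-4)·(-64) - 20·44) - (-4)·(4·(-64) - 20·64) + (-1)·(4·44 - (-4)·64) = (-2)·(-624) - (-4)·(-1536) + (-1)·432 = -5328
Since det(O) ≠ 0, rank(O) = 3 and the system is completely observable.

-5328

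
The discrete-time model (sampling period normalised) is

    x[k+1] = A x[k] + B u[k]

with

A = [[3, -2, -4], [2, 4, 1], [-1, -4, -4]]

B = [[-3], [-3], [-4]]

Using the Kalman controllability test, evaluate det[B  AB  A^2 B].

1005

AB = [[13], [-22], [31]]
A^2B = [[-41], [-31], [-49]]
Controllability matrix C = [B  AB  A^2B] = [[-3, 13, -41], [-3, -22, -31], [-4, 31, -49]]
Expanding along the first row, det(C) = (-3)·((-22)·(-49) - (-31)·31) - 13·((-3)·(-49) - (-31)·(-4)) + (-41)·((-3)·31 - (-22)·(-4)) = (-3)·2039 - 13·23 + (-41)·(-181) = 1005
Since det(C) ≠ 0, rank(C) = 3 and the system is completely controllable.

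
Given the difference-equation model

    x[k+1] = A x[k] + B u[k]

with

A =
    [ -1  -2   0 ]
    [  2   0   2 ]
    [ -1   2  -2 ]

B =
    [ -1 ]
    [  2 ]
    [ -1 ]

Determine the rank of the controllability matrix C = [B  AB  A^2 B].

AB = [[-3], [-4], [7]]
A^2B = [[11], [8], [-19]]
Controllability matrix C = [B  AB  A^2B] = [[-1, -3, 11], [2, -4, 8], [-1, 7, -19]]
The rows r1, r2, r3 of C are linearly dependent: r1 + r2 + r3 = 0 (check each entry), so rank(C) ≤ 2.
The 2×2 minor from rows 1, 2, columns 1, 2 is (-1)·(-4) - (-3)·2 = 4 - (-6) = 10 ≠ 0, so rank(C) = 2.
rank(C) = 2 < n = 3, so the pair (A, B) is not completely controllable.

2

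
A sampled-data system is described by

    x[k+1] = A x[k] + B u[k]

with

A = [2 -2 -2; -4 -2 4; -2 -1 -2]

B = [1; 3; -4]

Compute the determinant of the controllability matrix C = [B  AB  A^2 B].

-6498

AB = [[4], [-26], [3]]
A^2B = [[54], [48], [12]]
Controllability matrix C = [B  AB  A^2B] = [[1, 4, 54], [3, -26, 48], [-4, 3, 12]]
Expanding along the first row, det(C) = 1·((-26)·12 - 48·3) - 4·(3·12 - 48·(-4)) + 54·(3·3 - (-26)·(-4)) = 1·(-456) - 4·228 + 54·(-95) = -6498
Since det(C) ≠ 0, rank(C) = 3 and the system is completely controllable.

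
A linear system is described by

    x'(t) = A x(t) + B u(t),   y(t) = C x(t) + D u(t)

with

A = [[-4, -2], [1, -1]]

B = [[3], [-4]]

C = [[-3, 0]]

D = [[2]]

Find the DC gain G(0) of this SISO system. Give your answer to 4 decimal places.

-3.5000

G(0) = C(-A)^{-1}B + D = -C A^{-1} B + D.
det A = 6, so A^{-1} = (1/6)·adj(A) = [[-1/6, 1/3], [-1/6, -2/3]]
A^{-1} B = [-11/6, 13/6]^T
C A^{-1} B = 11/2
G(0) = D - C A^{-1} B = 2 - (11/2) = -7/2 ≈ -3.5000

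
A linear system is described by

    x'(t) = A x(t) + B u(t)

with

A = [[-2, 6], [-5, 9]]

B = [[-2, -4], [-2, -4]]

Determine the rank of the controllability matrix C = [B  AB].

AB = [[-8, -16], [-8, -16]]
Controllability matrix C = [B  AB] = [[-2, -4, -8, -16], [-2, -4, -8, -16]]
Every column of C is a scalar multiple of column 1 = [-2, -2] (multipliers 1, 2, 4, 8), so the columns span a one-dimensional space.
C ≠ 0, hence rank(C) = 1.
rank(C) = 1 < n = 2, so the pair (A, B) is not completely controllable.

1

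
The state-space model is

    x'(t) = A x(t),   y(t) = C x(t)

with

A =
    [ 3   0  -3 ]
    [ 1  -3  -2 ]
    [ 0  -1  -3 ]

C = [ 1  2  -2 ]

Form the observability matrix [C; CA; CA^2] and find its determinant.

-171

CA = [[5, -4, -1]]
CA^2 = [[11, 13, -4]]
Observability matrix O = [C; CA; CA^2] = [[1, 2, -2], [5, -4, -1], [11, 13, -4]]
Expanding along the first row, det(O) = 1·((-4)·(-4) - (-1)·13) - 2·(5·(-4) - (-1)·11) + (-2)·(5·13 - (-4)·11) = 1·29 - 2·(-9) + (-2)·109 = -171
Since det(O) ≠ 0, rank(O) = 3 and the system is completely observable.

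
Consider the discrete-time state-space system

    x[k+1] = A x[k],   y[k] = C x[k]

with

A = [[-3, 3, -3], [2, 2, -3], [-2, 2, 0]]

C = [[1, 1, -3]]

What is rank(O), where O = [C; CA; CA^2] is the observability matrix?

3

CA = [[5, -1, -6]]
CA^2 = [[-5, 1, -12]]
Observability matrix O = [C; CA; CA^2] = [[1, 1, -3], [5, -1, -6], [-5, 1, -12]]
det(O) = 1·((-1)·(-12) - (-6)·1) - 1·(5·(-12) - (-6)·(-5)) + (-3)·(5·1 - (-1)·(-5)) = 1·18 - 1·(-90) + (-3)·0 = 108 ≠ 0, so rank(O) = 3.
rank(O) = 3 = n, so the pair (A, C) is completely observable.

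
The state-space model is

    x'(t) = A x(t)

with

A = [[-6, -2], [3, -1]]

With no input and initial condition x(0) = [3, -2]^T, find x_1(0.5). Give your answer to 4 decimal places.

0.2304

det(sI - A) = s^2 - (tr A)s + det A, with tr A = (-6) + (-1) = -7 and det A = (-6)·(-1) - (-2)·3 = 6 - (-6) = 12.
So p(s) = det(sI - A) = s^2 + 7s + 12.
Factor s^2 + 7s + 12: two numbers with sum -7 and product 12 are -3 and -4, so s^2 + 7s + 12 = (s + 3)(s + 4).
Hence p(s) = (s + 3) (s + 4), with roots -4, -3.
The eigenvalues -4, -3 are distinct and real, so A is diagonalisable and x(t) = e^{At} x(0) = V diag(e^{λ_i t}) V^{-1} x(0), where the columns of V are the eigenvectors.
λ = -4: A - (-4)I = [[-2, -2], [3, 3]]. Row 1 gives (-2)·v1 + (-2)·v2 = 0, so take v_1 = [1, -1]^T.
λ = -3: A - (-3)I = [[-3, -2], [3, 2]]. Row 1 gives (-3)·v1 + (-2)·v2 = 0, so take v_2 = [-2, 3]^T.
V = [v_1 v_2] = [[1, -2], [-1, 3]] has det V = 1, so V^{-1} = adj(V)/det V = [[3, 2], [1, 1]].
Modal coordinates z(0) = V^{-1} x(0): 3·3 + 2·(-2) = 5; 1·3 + 1·(-2) = 1; so z(0) = [5, 1]^T.
x_1(t) = Σ_i (v_i)_1 · z_i(0) · e^{λ_i t} (row 1 of V times the modal terms).
x_1(0.5) = 1·5·e^{-4·0.5} + (-2)·1·e^{-3·0.5} = 5·0.135335 + (-2)·0.223130 = 0.2304.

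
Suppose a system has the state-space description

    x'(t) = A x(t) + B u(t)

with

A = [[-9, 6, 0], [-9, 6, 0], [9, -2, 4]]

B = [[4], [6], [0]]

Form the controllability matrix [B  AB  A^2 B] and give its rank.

2

AB = [[0], [0], [24]]
A^2B = [[0], [0], [96]]
Controllability matrix C = [B  AB  A^2B] = [[4, 0, 0], [6, 0, 0], [0, 24, 96]]
The rows r1, r2, r3 of C are linearly dependent: -3·r1 + 2·r2 = 0 (check each entry), so rank(C) ≤ 2.
The 2×2 minor from rows 1, 3, columns 1, 2 is 4·24 - 0·0 = 96 - 0 = 96 ≠ 0, so rank(C) = 2.
rank(C) = 2 < n = 3, so the pair (A, B) is not completely controllable.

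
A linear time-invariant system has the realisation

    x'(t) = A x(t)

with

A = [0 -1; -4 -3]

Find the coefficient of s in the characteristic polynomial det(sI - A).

3

For a 2×2 matrix, det(sI - A) = s^2 - (tr A)s + det A.
tr A = -3, det A = -4.
So p(s) = s^2 + 3s - 4.
The coefficient of s is 3.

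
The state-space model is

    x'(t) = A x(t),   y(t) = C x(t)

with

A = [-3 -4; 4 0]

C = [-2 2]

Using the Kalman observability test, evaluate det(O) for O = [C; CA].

-44

CA = [[14, 8]]
Observability matrix O = [C; CA] = [[-2, 2], [14, 8]]
det(O) = (-2)·8 - 2·14 = -16 - 28 = -44
Since det(O) ≠ 0, rank(O) = 2 and the system is completely observable.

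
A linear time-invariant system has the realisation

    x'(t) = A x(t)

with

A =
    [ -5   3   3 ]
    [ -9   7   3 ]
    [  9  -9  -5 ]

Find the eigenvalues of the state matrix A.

-5, -2, 4

det(sI - A) = s^3 - (tr A)s^2 + (M11 + M22 + M33)s - det A, where Mii is the 2×2 principal minor of A obtained by deleting row i and column i.
tr A = (-5) + 7 + (-5) = -3; M11 = 7·(-5) - 3·(-9) = -35 - (-27) = -8; M22 = (-5)·(-5) - 3·9 = 25 - 27 = -2; M33 = (-5)·7 - 3·(-9) = -35 - (-27) = -8; sum of minors = -18.
det A = (-5)·(7·(-5) - 3·(-9)) - 3·((-9)·(-5) - 3·9) + 3·((-9)·(-9) - 7·9) = (-5)·(-8) - 3·18 + 3·18 = 40.
So p(s) = det(sI - A) = s^3 + 3s^2 - 18s - 40.
Rational-root test: any integer root divides -40. Testing small divisors, s = -2 works: p(-2) = -8 + 12 + 36 + (-40) = 0, so (s + 2) is a factor.
Dividing, p(s) = (s + 2)(s^2 + s - 20).
Factor s^2 + s - 20: two numbers with sum -1 and product -20 are 4 and -5, so s^2 + s - 20 = (s - 4)(s + 5).
Hence p(s) = (s - 4) (s + 2) (s + 5), with roots -5, -2, 4.
At least one eigenvalue has non-negative real part, so the system is not asymptotically stable.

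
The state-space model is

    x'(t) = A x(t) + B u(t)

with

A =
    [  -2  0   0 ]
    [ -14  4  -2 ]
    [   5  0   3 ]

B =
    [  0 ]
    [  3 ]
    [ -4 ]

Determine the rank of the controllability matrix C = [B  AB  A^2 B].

2

AB = [[0], [20], [-12]]
A^2B = [[0], [104], [-36]]
Controllability matrix C = [B  AB  A^2B] = [[0, 0, 0], [3, 20, 104], [-4, -12, -36]]
Row 1 of C is identically zero, so rank(C) ≤ 2.
The 2×2 minor from rows 2, 3, columns 1, 2 is 3·(-12) - 20·(-4) = -36 - (-80) = 44 ≠ 0, so rank(C) = 2.
rank(C) = 2 < n = 3, so the pair (A, B) is not completely controllable.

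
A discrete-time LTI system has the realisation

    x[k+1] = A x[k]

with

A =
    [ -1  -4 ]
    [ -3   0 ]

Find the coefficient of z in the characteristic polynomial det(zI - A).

1

For a 2×2 matrix, det(zI - A) = z^2 - (tr A)z + det A.
tr A = -1, det A = -12.
So p(z) = z^2 + z - 12.
The coefficient of z is 1.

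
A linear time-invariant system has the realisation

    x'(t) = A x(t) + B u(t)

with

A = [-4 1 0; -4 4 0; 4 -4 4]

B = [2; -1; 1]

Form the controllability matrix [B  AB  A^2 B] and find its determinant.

-2112

AB = [[-9], [-12], [16]]
A^2B = [[24], [-12], [76]]
Controllability matrix C = [B  AB  A^2B] = [[2, -9, 24], [-1, -12, -12], [1, 16, 76]]
Expanding along the first row, det(C) = 2·((-12)·76 - (-12)·16) - (-9)·((-1)·76 - (-12)·1) + 24·((-1)·16 - (-12)·1) = 2·(-720) - (-9)·(-64) + 24·(-4) = -2112
Since det(C) ≠ 0, rank(C) = 3 and the system is completely controllable.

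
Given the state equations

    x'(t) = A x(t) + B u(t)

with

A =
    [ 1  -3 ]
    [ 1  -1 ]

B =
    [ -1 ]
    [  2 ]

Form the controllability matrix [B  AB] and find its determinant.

AB = [[-7], [-3]]
Controllability matrix C = [B  AB] = [[-1, -7], [2, -3]]
det(C) = (-1)·(-3) - (-7)·2 = 3 - (-14) = 17
Since det(C) ≠ 0, rank(C) = 2 and the system is completely controllable.

17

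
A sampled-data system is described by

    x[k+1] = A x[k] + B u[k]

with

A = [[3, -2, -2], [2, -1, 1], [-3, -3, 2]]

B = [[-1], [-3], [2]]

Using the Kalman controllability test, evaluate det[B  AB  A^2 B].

2212

AB = [[-1], [3], [16]]
A^2B = [[-41], [11], [26]]
Controllability matrix C = [B  AB  A^2B] = [[-1, -1, -41], [-3, 3, 11], [2, 16, 26]]
Expanding along the first row, det(C) = (-1)·(3·26 - 11·16) - (-1)·((-3)·26 - 11·2) + (-41)·((-3)·16 - 3·2) = (-1)·(-98) - (-1)·(-100) + (-41)·(-54) = 2212
Since det(C) ≠ 0, rank(C) = 3 and the system is completely controllable.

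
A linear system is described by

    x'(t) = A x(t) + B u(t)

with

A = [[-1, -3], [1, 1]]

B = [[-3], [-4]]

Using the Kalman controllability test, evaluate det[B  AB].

AB = [[15], [-7]]
Controllability matrix C = [B  AB] = [[-3, 15], [-4, -7]]
det(C) = (-3)·(-7) - 15·(-4) = 21 - (-60) = 81
Since det(C) ≠ 0, rank(C) = 2 and the system is completely controllable.

81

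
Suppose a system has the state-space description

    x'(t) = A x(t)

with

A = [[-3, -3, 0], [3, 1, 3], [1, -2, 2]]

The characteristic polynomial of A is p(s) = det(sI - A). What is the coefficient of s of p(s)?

8

Expand det(sI - A) for the 3×3 matrix.
p(s) = s^3 + 8s + 15.
(Check: constant term = det(-A) = (-1)^3 det A = 15; coefficient of s^2 = -tr A = 0.)
The coefficient of s is 8.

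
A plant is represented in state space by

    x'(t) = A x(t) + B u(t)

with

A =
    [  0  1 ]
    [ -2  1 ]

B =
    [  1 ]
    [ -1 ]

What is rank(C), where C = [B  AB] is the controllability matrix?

AB = [[-1], [-3]]
Controllability matrix C = [B  AB] = [[1, -1], [-1, -3]]
det(C) = 1·(-3) - (-1)·(-1) = -3 - 1 = -4 ≠ 0, so rank(C) = 2.
rank(C) = 2 = n, so the pair (A, B) is completely controllable.

2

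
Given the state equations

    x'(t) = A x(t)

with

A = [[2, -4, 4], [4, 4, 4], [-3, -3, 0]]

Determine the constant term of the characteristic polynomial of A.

Expand det(sI - A) for the 3×3 matrix.
p(s) = s^3 - 6s^2 + 48s - 72.
(Check: constant term = det(-A) = (-1)^3 det A = -72; coefficient of s^2 = -tr A = -6.)
The constant term is -72.

-72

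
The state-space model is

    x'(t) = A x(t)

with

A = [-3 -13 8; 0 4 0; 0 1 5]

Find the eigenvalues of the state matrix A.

-3, 4, 5

det(sI - A) = s^3 - (tr A)s^2 + (M11 + M22 + M33)s - det A, where Mii is the 2×2 principal minor of A obtained by deleting row i and column i.
tr A = (-3) + 4 + 5 = 6; M11 = 4·5 - 0·1 = 20 - 0 = 20; M22 = (-3)·5 - 8·0 = -15 - 0 = -15; M33 = (-3)·4 - (-13)·0 = -12 - 0 = -12; sum of minors = -7.
det A = (-3)·(4·5 - 0·1) - (-13)·(0·5 - 0·0) + 8·(0·1 - 4·0) = (-3)·20 - (-13)·0 + 8·0 = -60.
So p(s) = det(sI - A) = s^3 - 6s^2 - 7s + 60.
Rational-root test: any integer root divides 60. Testing small divisors, s = -3 works: p(-3) = -27 + (-54) + 21 + 60 = 0, so (s + 3) is a factor.
Dividing, p(s) = (s + 3)(s^2 - 9s + 20).
Factor s^2 - 9s + 20: two numbers with sum 9 and product 20 are 5 and 4, so s^2 - 9s + 20 = (s - 5)(s - 4).
Hence p(s) = (s - 5) (s - 4) (s + 3), with roots -3, 4, 5.
At least one eigenvalue has non-negative real part, so the system is not asymptotically stable.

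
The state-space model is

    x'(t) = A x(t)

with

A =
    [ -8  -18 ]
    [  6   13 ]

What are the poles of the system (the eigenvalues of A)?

det(sI - A) = s^2 - (tr A)s + det A, with tr A = (-8) + 13 = 5 and det A = (-8)·13 - (-18)·6 = -104 - (-108) = 4.
So p(s) = det(sI - A) = s^2 - 5s + 4.
Factor s^2 - 5s + 4: two numbers with sum 5 and product 4 are 4 and 1, so s^2 - 5s + 4 = (s - 4)(s - 1).
Hence p(s) = (s - 4) (s - 1), with roots 1, 4.
At least one eigenvalue has non-negative real part, so the system is not asymptotically stable.

1, 4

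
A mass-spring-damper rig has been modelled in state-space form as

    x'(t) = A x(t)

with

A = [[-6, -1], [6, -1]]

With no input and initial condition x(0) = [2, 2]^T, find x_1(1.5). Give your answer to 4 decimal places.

det(sI - A) = s^2 - (tr A)s + det A, with tr A = (-6) + (-1) = -7 and det A = (-6)·(-1) - (-1)·6 = 6 - (-6) = 12.
So p(s) = det(sI - A) = s^2 + 7s + 12.
Factor s^2 + 7s + 12: two numbers with sum -7 and product 12 are -3 and -4, so s^2 + 7s + 12 = (s + 3)(s + 4).
Hence p(s) = (s + 3) (s + 4), with roots -4, -3.
The eigenvalues -4, -3 are distinct and real, so A is diagonalisable and x(t) = e^{At} x(0) = V diag(e^{λ_i t}) V^{-1} x(0), where the columns of V are the eigenvectors.
λ = -4: A - (-4)I = [[-2, -1], [6, 3]]. Row 1 gives (-2)·v1 + (-1)·v2 = 0, so take v_1 = [-1, 2]^T.
λ = -3: A - (-3)I = [[-3, -1], [6, 2]]. Row 1 gives (-3)·v1 + (-1)·v2 = 0, so take v_2 = [1, -3]^T.
V = [v_1 v_2] = [[-1, 1], [2, -3]] has det V = 1, so V^{-1} = adj(V)/det V = [[-3, -1], [-2, -1]].
Modal coordinates z(0) = V^{-1} x(0): (-3)·2 + (-1)·2 = -8; (-2)·2 + (-1)·2 = -6; so z(0) = [-8, -6]^T.
x_1(t) = Σ_i (v_i)_1 · z_i(0) · e^{λ_i t} (row 1 of V times the modal terms).
x_1(1.5) = (-1)·(-8)·e^{-4·1.5} + 1·(-6)·e^{-3·1.5} = 8·0.002479 + (-6)·0.011109 = -0.0468.

-0.0468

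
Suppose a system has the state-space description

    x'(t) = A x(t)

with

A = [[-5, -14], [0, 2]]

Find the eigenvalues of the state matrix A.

det(sI - A) = s^2 - (tr A)s + det A, with tr A = (-5) + 2 = -3 and det A = (-5)·2 - (-14)·0 = -10 - 0 = -10.
So p(s) = det(sI - A) = s^2 + 3s - 10.
Factor s^2 + 3s - 10: two numbers with sum -3 and product -10 are 2 and -5, so s^2 + 3s - 10 = (s - 2)(s + 5).
Hence p(s) = (s - 2) (s + 5), with roots -5, 2.
At least one eigenvalue has non-negative real part, so the system is not asymptotically stable.

-5, 2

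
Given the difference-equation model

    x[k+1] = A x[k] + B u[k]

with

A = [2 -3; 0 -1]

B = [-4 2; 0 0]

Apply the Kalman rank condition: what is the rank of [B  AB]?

AB = [[-8, 4], [0, 0]]
Controllability matrix C = [B  AB] = [[-4, 2, -8, 4], [0, 0, 0, 0]]
Every column of C is a scalar multiple of column 1 = [-4, 0] (multipliers 1, -1/2, 2, -1), so the columns span a one-dimensional space.
C ≠ 0, hence rank(C) = 1.
rank(C) = 1 < n = 2, so the pair (A, B) is not completely controllable.

1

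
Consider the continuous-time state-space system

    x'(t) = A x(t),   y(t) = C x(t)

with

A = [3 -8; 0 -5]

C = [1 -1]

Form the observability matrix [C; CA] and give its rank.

CA = [[3, -3]]
Observability matrix O = [C; CA] = [[1, -1], [3, -3]]
Every row of O is a scalar multiple of row 1 = [1, -1] (multipliers 1, 3), so the rows span a one-dimensional space.
O ≠ 0, hence rank(O) = 1.
rank(O) = 1 < n = 2, so the pair (A, C) is not completely observable.

1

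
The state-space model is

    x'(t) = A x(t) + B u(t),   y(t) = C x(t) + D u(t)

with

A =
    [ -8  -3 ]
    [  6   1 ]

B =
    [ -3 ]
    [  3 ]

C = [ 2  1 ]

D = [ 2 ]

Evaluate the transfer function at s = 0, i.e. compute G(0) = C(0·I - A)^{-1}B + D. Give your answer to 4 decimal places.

1.4000

G(0) = C(-A)^{-1}B + D = -C A^{-1} B + D.
det A = 10, so A^{-1} = (1/10)·adj(A) = [[1/10, 3/10], [-3/5, -4/5]]
A^{-1} B = [3/5, -3/5]^T
C A^{-1} B = 3/5
G(0) = D - C A^{-1} B = 2 - (3/5) = 7/5 ≈ 1.4000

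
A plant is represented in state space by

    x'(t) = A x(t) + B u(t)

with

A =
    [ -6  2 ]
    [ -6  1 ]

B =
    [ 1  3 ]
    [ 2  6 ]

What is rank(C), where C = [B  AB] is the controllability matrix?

1

AB = [[-2, -6], [-4, -12]]
Controllability matrix C = [B  AB] = [[1, 3, -2, -6], [2, 6, -4, -12]]
Every column of C is a scalar multiple of column 1 = [1, 2] (multipliers 1, 3, -2, -6), so the columns span a one-dimensional space.
C ≠ 0, hence rank(C) = 1.
rank(C) = 1 < n = 2, so the pair (A, B) is not completely controllable.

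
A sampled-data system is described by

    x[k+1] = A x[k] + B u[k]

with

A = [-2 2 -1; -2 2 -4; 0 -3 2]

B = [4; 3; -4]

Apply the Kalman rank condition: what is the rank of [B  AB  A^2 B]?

3

AB = [[2], [14], [-17]]
A^2B = [[41], [92], [-76]]
Controllability matrix C = [B  AB  A^2B] = [[4, 2, 41], [3, 14, 92], [-4, -17, -76]]
det(C) = 4·(14·(-76) - 92·(-17)) - 2·(3·(-76) - 92·(-4)) + 41·(3·(-17) - 14·(-4)) = 4·500 - 2·140 + 41·5 = 1925 ≠ 0, so rank(C) = 3.
rank(C) = 3 = n, so the pair (A, B) is completely controllable.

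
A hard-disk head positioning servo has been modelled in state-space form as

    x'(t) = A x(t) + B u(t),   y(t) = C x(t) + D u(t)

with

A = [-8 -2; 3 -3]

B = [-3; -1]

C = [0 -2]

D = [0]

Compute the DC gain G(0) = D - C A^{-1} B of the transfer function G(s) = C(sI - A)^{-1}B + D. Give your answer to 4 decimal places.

1.1333

G(0) = C(-A)^{-1}B + D = -C A^{-1} B + D.
det A = 30, so A^{-1} = (1/30)·adj(A) = [[-1/10, 1/15], [-1/10, -4/15]]
A^{-1} B = [7/30, 17/30]^T
C A^{-1} B = -17/15
G(0) = D - C A^{-1} B = 0 - (-17/15) = 17/15 ≈ 1.1333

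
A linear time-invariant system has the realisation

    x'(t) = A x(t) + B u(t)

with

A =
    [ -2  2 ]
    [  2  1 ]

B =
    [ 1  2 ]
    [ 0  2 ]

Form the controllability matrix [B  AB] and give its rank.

AB = [[-2, 0], [2, 6]]
Controllability matrix C = [B  AB] = [[1, 2, -2, 0], [0, 2, 2, 6]]
Take the 2×2 submatrix of C formed by columns 1, 2: [[1, 2], [0, 2]]. Its determinant is 1·2 - 2·0 = 2 - 0 = 2 ≠ 0.
So rank(C) ≥ 2; since C has 2 rows, rank(C) = 2.
rank(C) = 2 = n, so the pair (A, B) is completely controllable.

2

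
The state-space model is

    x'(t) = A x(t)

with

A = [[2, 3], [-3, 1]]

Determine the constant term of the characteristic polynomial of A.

For a 2×2 matrix, det(sI - A) = s^2 - (tr A)s + det A.
tr A = 3, det A = 11.
So p(s) = s^2 - 3s + 11.
The constant term is 11.

11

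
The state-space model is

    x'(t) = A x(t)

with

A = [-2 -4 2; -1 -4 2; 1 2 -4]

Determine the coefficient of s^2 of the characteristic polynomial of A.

10

Expand det(sI - A) for the 3×3 matrix.
p(s) = s^3 + 10s^2 + 22s + 12.
(Check: constant term = det(-A) = (-1)^3 det A = 12; coefficient of s^2 = -tr A = 10.)
The coefficient of s^2 is 10.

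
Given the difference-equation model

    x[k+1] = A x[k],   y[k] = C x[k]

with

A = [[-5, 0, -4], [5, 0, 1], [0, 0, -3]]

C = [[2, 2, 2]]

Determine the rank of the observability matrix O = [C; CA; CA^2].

CA = [[0, 0, -12]]
CA^2 = [[0, 0, 36]]
Observability matrix O = [C; CA; CA^2] = [[2, 2, 2], [0, 0, -12], [0, 0, 36]]
The columns c1, c2, c3 of O are linearly dependent: -c1 + c2 = 0 (check each entry), so rank(O) ≤ 2.
The 2×2 minor from rows 1, 2, columns 1, 3 is 2·(-12) - 2·0 = -24 - 0 = -24 ≠ 0, so rank(O) = 2.
rank(O) = 2 < n = 3, so the pair (A, C) is not completely observable.

2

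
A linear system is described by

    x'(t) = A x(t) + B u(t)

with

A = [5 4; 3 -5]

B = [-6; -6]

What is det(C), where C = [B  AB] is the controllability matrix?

AB = [[-54], [12]]
Controllability matrix C = [B  AB] = [[-6, -54], [-6, 12]]
det(C) = (-6)·12 - (-54)·(-6) = -72 - 324 = -396
Since det(C) ≠ 0, rank(C) = 2 and the system is completely controllable.

-396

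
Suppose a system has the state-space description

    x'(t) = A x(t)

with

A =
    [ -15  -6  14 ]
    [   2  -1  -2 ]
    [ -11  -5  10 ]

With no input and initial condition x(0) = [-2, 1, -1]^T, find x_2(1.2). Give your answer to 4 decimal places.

0.0273

det(sI - A) = s^3 - (tr A)s^2 + (M11 + M22 + M33)s - det A, where Mii is the 2×2 principal minor of A obtained by deleting row i and column i.
tr A = (-15) + (-1) + 10 = -6; M11 = (-1)·10 - (-2)·(-5) = -10 - 10 = -20; M22 = (-15)·10 - 14·(-11) = -150 - (-154) = 4; M33 = (-15)·(-1) - (-6)·2 = 15 - (-12) = 27; sum of minors = 11.
det A = (-15)·((-1)·10 - (-2)·(-5)) - (-6)·(2·10 - (-2)·(-11)) + 14·(2·(-5) - (-1)·(-11)) = (-15)·(-20) - (-6)·(-2) + 14·(-21) = -6.
So p(s) = det(sI - A) = s^3 + 6s^2 + 11s + 6.
Rational-root test: any integer root divides 6. Testing small divisors, s = -1 works: p(-1) = -1 + 6 + (-11) + 6 = 0, so (s + 1) is a factor.
Dividing, p(s) = (s + 1)(s^2 + 5s + 6).
Factor s^2 + 5s + 6: two numbers with sum -5 and product 6 are -2 and -3, so s^2 + 5s + 6 = (s + 2)(s + 3).
Hence p(s) = (s + 1) (s + 2) (s + 3), with roots -3, -2, -1.
The eigenvalues -3, -2, -1 are distinct and real, so A is diagonalisable and x(t) = e^{At} x(0) = V diag(e^{λ_i t}) V^{-1} x(0), where the columns of V are the eigenvectors.
λ = -3: A - (-3)I = [[-12, -6, 14], [2, 2, -2], [-11, -5, 13]]. v must be orthogonal to every row; (row 1) × (row 2) = [-16, 4, -12], so take v_1 = [-4, 1, -3]^T.
λ = -2: A - (-2)I = [[-13, -6, 14], [2, 1, -2], [-11, -5, 12]]. v must be orthogonal to every row; (row 1) × (row 2) = [-2, 2, -1], so take v_2 = [-2, 2, -1]^T.
λ = -1: A - (-1)I = [[-14, -6, 14], [2, 0, -2], [-11, -5, 11]]. v must be orthogonal to every row; (row 1) × (row 2) = [12, 0, 12], so take v_3 = [1, 0, 1]^T.
V = [v_1 v_2 v_3] = [[-4, -2, 1], [1, 2, 0], [-3, -1, 1]] has det V = -1, so V^{-1} = adj(V)/det V = [[-2, -1, 2], [1, 1, -1], [-5, -2, 6]].
Modal coordinates z(0) = V^{-1} x(0): (-2)·(-2) + (-1)·1 + 2·(-1) = 1; 1·(-2) + 1·1 + (-1)·(-1) = 0; (-5)·(-2) + (-2)·1 + 6·(-1) = 2; so z(0) = [1, 0, 2]^T.
x_2(t) = Σ_i (v_i)_2 · z_i(0) · e^{λ_i t} (row 2 of V times the modal terms).
x_2(1.2) = 1·1·e^{-3·1.2} + 2·0·e^{-2·1.2} + 0·2·e^{-1·1.2} = 1·0.027324 + 0·0.090718 + 0·0.301194 = 0.0273.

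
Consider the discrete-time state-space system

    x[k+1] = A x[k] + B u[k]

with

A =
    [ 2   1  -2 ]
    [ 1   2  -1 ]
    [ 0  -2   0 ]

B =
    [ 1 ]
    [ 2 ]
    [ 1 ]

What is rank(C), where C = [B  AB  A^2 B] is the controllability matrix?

3

AB = [[2], [4], [-4]]
A^2B = [[16], [14], [-8]]
Controllability matrix C = [B  AB  A^2B] = [[1, 2, 16], [2, 4, 14], [1, -4, -8]]
det(C) = 1·(4·(-8) - 14·(-4)) - 2·(2·(-8) - 14·1) + 16·(2·(-4) - 4·1) = 1·24 - 2·(-30) + 16·(-12) = -108 ≠ 0, so rank(C) = 3.
rank(C) = 3 = n, so the pair (A, B) is completely controllable.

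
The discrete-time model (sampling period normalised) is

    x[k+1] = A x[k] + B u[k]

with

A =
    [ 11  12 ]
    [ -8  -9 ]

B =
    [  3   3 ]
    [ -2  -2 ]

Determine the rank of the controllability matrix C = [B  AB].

AB = [[9, 9], [-6, -6]]
Controllability matrix C = [B  AB] = [[3, 3, 9, 9], [-2, -2, -6, -6]]
Every column of C is a scalar multiple of column 1 = [3, -2] (multipliers 1, 1, 3, 3), so the columns span a one-dimensional space.
C ≠ 0, hence rank(C) = 1.
rank(C) = 1 < n = 2, so the pair (A, B) is not completely controllable.

1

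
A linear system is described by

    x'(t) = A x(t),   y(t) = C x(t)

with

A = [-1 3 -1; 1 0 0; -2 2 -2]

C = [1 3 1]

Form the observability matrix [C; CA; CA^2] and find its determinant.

CA = [[0, 5, -3]]
CA^2 = [[11, -6, 6]]
Observability matrix O = [C; CA; CA^2] = [[1, 3, 1], [0, 5, -3], [11, -6, 6]]
Expanding along the first row, det(O) = 1·(5·6 - (-3)·(-6)) - 3·(0·6 - (-3)·11) + 1·(0·(-6) - 5·11) = 1·12 - 3·33 + 1·(-55) = -142
Since det(O) ≠ 0, rank(O) = 3 and the system is completely observable.

-142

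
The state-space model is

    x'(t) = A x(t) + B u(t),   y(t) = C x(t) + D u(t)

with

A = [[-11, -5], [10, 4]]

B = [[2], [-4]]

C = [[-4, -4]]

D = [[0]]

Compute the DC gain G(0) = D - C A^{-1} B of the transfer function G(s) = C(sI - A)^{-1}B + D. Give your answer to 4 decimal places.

8.0000

G(0) = C(-A)^{-1}B + D = -C A^{-1} B + D.
det A = 6, so A^{-1} = (1/6)·adj(A) = [[2/3, 5/6], [-5/3, -11/6]]
A^{-1} B = [-2, 4]^T
C A^{-1} B = -8
G(0) = D - C A^{-1} B = 0 - (-8) = 8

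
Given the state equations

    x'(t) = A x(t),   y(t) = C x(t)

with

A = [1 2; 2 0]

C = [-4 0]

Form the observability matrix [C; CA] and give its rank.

CA = [[-4, -8]]
Observability matrix O = [C; CA] = [[-4, 0], [-4, -8]]
det(O) = (-4)·(-8) - 0·(-4) = 32 - 0 = 32 ≠ 0, so rank(O) = 2.
rank(O) = 2 = n, so the pair (A, C) is completely observable.

2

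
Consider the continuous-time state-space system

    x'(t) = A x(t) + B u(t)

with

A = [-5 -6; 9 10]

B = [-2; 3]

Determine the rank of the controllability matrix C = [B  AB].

1

AB = [[-8], [12]]
Controllability matrix C = [B  AB] = [[-2, -8], [3, 12]]
Every column of C is a scalar multiple of column 1 = [-2, 3] (multipliers 1, 4), so the columns span a one-dimensional space.
C ≠ 0, hence rank(C) = 1.
rank(C) = 1 < n = 2, so the pair (A, B) is not completely controllable.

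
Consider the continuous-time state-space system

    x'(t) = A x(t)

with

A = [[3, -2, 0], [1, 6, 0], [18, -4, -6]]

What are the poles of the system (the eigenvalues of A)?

-6, 4, 5

det(sI - A) = s^3 - (tr A)s^2 + (M11 + M22 + M33)s - det A, where Mii is the 2×2 principal minor of A obtained by deleting row i and column i.
tr A = 3 + 6 + (-6) = 3; M11 = 6·(-6) - 0·(-4) = -36 - 0 = -36; M22 = 3·(-6) - 0·18 = -18 - 0 = -18; M33 = 3·6 - (-2)·1 = 18 - (-2) = 20; sum of minors = -34.
det A = 3·(6·(-6) - 0·(-4)) - (-2)·(1·(-6) - 0·18) + 0·(1·(-4) - 6·18) = 3·(-36) - (-2)·(-6) + 0·(-112) = -120.
So p(s) = det(sI - A) = s^3 - 3s^2 - 34s + 120.
Rational-root test: any integer root divides 120. Testing small divisors, s = 4 works: p(4) = 64 + (-48) + (-136) + 120 = 0, so (s - 4) is a factor.
Dividing, p(s) = (s - 4)(s^2 + s - 30).
Factor s^2 + s - 30: two numbers with sum -1 and product -30 are 5 and -6, so s^2 + s - 30 = (s - 5)(s + 6).
Hence p(s) = (s - 5) (s - 4) (s + 6), with roots -6, 4, 5.
At least one eigenvalue has non-negative real part, so the system is not asymptotically stable.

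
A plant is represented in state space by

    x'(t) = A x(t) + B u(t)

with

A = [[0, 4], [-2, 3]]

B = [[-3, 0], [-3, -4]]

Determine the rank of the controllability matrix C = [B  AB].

AB = [[-12, -16], [-3, -12]]
Controllability matrix C = [B  AB] = [[-3, 0, -12, -16], [-3, -4, -3, -12]]
Take the 2×2 submatrix of C formed by columns 1, 2: [[-3, 0], [-3, -4]]. Its determinant is (-3)·(-4) - 0·(-3) = 12 - 0 = 12 ≠ 0.
So rank(C) ≥ 2; since C has 2 rows, rank(C) = 2.
rank(C) = 2 = n, so the pair (A, B) is completely controllable.

2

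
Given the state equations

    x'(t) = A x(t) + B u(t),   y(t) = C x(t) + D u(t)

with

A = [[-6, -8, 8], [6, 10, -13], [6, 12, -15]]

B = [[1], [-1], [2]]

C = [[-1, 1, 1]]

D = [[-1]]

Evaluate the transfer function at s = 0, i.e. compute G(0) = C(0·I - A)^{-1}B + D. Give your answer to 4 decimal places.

G(0) = C(-A)^{-1}B + D = -C A^{-1} B + D.
det A = -36, so A^{-1} = (1/-36)·adj(A) = [[-1/6, 2/3, -2/3], [-1/3, -7/6, 5/6], [-1/3, -2/3, 1/3]]
A^{-1} B = [-13/6, 5/2, 1]^T
C A^{-1} B = 17/3
G(0) = D - C A^{-1} B = -1 - (17/3) = -20/3 ≈ -6.6667

-6.6667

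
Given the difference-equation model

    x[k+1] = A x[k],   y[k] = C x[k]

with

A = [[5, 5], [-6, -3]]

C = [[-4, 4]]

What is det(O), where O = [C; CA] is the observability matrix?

304

CA = [[-44, -32]]
Observability matrix O = [C; CA] = [[-4, 4], [-44, -32]]
det(O) = (-4)·(-32) - 4·(-44) = 128 - (-176) = 304
Since det(O) ≠ 0, rank(O) = 2 and the system is completely observable.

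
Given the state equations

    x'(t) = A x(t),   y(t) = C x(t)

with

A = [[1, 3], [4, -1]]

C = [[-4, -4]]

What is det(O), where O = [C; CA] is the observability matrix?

-48

CA = [[-20, -8]]
Observability matrix O = [C; CA] = [[-4, -4], [-20, -8]]
det(O) = (-4)·(-8) - (-4)·(-20) = 32 - 80 = -48
Since det(O) ≠ 0, rank(O) = 2 and the system is completely observable.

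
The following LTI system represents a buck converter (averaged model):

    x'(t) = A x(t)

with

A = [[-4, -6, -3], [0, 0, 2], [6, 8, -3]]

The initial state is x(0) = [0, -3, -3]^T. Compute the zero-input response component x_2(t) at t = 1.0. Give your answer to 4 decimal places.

det(sI - A) = s^3 - (tr A)s^2 + (M11 + M22 + M33)s - det A, where Mii is the 2×2 principal minor of A obtained by deleting row i and column i.
tr A = (-4) + 0 + (-3) = -7; M11 = 0·(-3) - 2·8 = 0 - 16 = -16; M22 = (-4)·(-3) - (-3)·6 = 12 - (-18) = 30; M33 = (-4)·0 - (-6)·0 = 0 - 0 = 0; sum of minors = 14.
det A = (-4)·(0·(-3) - 2·8) - (-6)·(0·(-3) - 2·6) + (-3)·(0·8 - 0·6) = (-4)·(-16) - (-6)·(-12) + (-3)·0 = -8.
So p(s) = det(sI - A) = s^3 + 7s^2 + 14s + 8.
Rational-root test: any integer root divides 8. Testing small divisors, s = -1 works: p(-1) = -1 + 7 + (-14) + 8 = 0, so (s + 1) is a factor.
Dividing, p(s) = (s + 1)(s^2 + 6s + 8).
Factor s^2 + 6s + 8: two numbers with sum -6 and product 8 are -2 and -4, so s^2 + 6s + 8 = (s + 2)(s + 4).
Hence p(s) = (s + 1) (s + 2) (s + 4), with roots -4, -2, -1.
The eigenvalues -4, -2, -1 are distinct and real, so A is diagonalisable and x(t) = e^{At} x(0) = V diag(e^{λ_i t}) V^{-1} x(0), where the columns of V are the eigenvectors.
λ = -4: A - (-4)I = [[0, -6, -3], [0, 4, 2], [6, 8, 1]]. v must be orthogonal to every row; (row 1) × (row 3) = [18, -18, 36], so take v_1 = [-1, 1, -2]^T.
λ = -2: A - (-2)I = [[-2, -6, -3], [0, 2, 2], [6, 8, -1]]. v must be orthogonal to every row; (row 1) × (row 2) = [-6, 4, -4], so take v_2 = [-3, 2, -2]^T.
λ = -1: A - (-1)I = [[-3, -6, -3], [0, 1, 2], [6, 8, -2]]. v must be orthogonal to every row; (row 1) × (row 2) = [-9, 6, -3], so take v_3 = [3, -2, 1]^T.
V = [v_1 v_2 v_3] = [[-1, -3, 3], [1, 2, -2], [-2, -2, 1]] has det V = -1, so V^{-1} = adj(V)/det V = [[2, 3, 0], [-3, -5, -1], [-2, -4, -1]].
Modal coordinates z(0) = V^{-1} x(0): 2·0 + 3·(-3) + 0·(-3) = -9; (-3)·0 + (-5)·(-3) + (-1)·(-3) = 18; (-2)·0 + (-4)·(-3) + (-1)·(-3) = 15; so z(0) = [-9, 18, 15]^T.
x_2(t) = Σ_i (v_i)_2 · z_i(0) · e^{λ_i t} (row 2 of V times the modal terms).
x_2(1.0) = 1·(-9)·e^{-4·1.0} + 2·18·e^{-2·1.0} + (-2)·15·e^{-1·1.0} = (-9)·0.018316 + 36·0.135335 + (-30)·0.367879 = -6.3292.

-6.3292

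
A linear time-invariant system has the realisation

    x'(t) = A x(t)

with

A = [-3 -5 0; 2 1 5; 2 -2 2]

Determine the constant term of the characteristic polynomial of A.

66

Expand det(sI - A) for the 3×3 matrix.
p(s) = s^3 + 13s + 66.
(Check: constant term = det(-A) = (-1)^3 det A = 66; coefficient of s^2 = -tr A = 0.)
The constant term is 66.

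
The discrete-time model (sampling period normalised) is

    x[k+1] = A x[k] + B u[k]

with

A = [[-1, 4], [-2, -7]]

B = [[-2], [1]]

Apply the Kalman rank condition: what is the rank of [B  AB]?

1

AB = [[6], [-3]]
Controllability matrix C = [B  AB] = [[-2, 6], [1, -3]]
Every column of C is a scalar multiple of column 1 = [-2, 1] (multipliers 1, -3), so the columns span a one-dimensional space.
C ≠ 0, hence rank(C) = 1.
rank(C) = 1 < n = 2, so the pair (A, B) is not completely controllable.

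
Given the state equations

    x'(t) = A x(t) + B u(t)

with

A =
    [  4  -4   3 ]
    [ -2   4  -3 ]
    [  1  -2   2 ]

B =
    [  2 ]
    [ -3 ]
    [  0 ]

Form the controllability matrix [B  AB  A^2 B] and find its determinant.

-80

AB = [[20], [-16], [8]]
A^2B = [[168], [-128], [68]]
Controllability matrix C = [B  AB  A^2B] = [[2, 20, 168], [-3, -16, -128], [0, 8, 68]]
Expanding along the first row, det(C) = 2·((-16)·68 - (-128)·8) - 20·((-3)·68 - (-128)·0) + 168·((-3)·8 - (-16)·0) = 2·(-64) - 20·(-204) + 168·(-24) = -80
Since det(C) ≠ 0, rank(C) = 3 and the system is completely controllable.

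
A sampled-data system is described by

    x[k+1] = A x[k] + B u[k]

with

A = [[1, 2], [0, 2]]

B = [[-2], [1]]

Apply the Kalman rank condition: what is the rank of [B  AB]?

AB = [[0], [2]]
Controllability matrix C = [B  AB] = [[-2, 0], [1, 2]]
det(C) = (-2)·2 - 0·1 = -4 - 0 = -4 ≠ 0, so rank(C) = 2.
rank(C) = 2 = n, so the pair (A, B) is completely controllable.

2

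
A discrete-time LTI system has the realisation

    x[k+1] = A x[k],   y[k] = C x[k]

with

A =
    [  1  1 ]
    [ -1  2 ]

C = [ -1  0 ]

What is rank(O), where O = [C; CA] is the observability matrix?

2

CA = [[-1, -1]]
Observability matrix O = [C; CA] = [[-1, 0], [-1, -1]]
det(O) = (-1)·(-1) - 0·(-1) = 1 - 0 = 1 ≠ 0, so rank(O) = 2.
rank(O) = 2 = n, so the pair (A, C) is completely observable.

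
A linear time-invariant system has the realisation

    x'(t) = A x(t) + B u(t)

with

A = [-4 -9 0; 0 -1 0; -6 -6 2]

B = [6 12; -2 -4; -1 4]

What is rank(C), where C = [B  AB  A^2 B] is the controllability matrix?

2

AB = [[-6, -12], [2, 4], [-26, -40]]
A^2B = [[6, 12], [-2, -4], [-28, -32]]
Controllability matrix C = [B  AB  A^2B] = [[6, 12, -6, -12, 6, 12], [-2, -4, 2, 4, -2, -4], [-1, 4, -26, -40, -28, -32]]
The rows r1, r2, r3 of C are linearly dependent: r1 + 3·r2 = 0 (check each entry), so rank(C) ≤ 2.
The 2×2 minor from rows 1, 3, columns 1, 2 is 6·4 - 12·(-1) = 24 - (-12) = 36 ≠ 0, so rank(C) = 2.
rank(C) = 2 < n = 3, so the pair (A, B) is not completely controllable.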